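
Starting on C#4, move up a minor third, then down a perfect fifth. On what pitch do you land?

A3

A minor third up from C#4 is E4.
E4 down a perfect fifth → A3 (7 semitones).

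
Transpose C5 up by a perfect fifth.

G5

The fifth takes the letter from C up to G.
Moving 7 semitones up from C5 (the size of a perfect fifth) reaches G5.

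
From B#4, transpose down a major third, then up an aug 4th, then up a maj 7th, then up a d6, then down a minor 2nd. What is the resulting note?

A major third down from B#4 is G#4.
An augmented fourth up from G#4 is C##5.
Up a major seventh from C##5: B##5 (11 semitones up).
B##5 up a diminished sixth → G#6 (7 semitones).
Down a minor second from G#6: F##6 (1 semitone down).

F##6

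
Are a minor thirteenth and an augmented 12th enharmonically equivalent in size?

Yes

A minor thirteenth = 20 semitones = an augmented twelfth; enharmonically equal.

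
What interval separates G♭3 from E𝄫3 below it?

M3

Descending from Gb3 to Ebb3 is the same interval as ascending Ebb3 to Gb3.
E to G spans three letter names (E-F-G): a third.
The major third spans 4 semitones, and Ebb3 to Gb3 is exactly 4 semitones — so this is a major third.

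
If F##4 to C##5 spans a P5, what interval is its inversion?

P4

Interval numbers invert to sum to nine: 5 + 4 = 9, so a fifth inverts to a fourth.
Quality inverts too: perfect stays perfect. That makes the inversion a perfect fourth.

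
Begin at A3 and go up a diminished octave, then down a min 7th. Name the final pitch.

Bb3

A diminished octave up from A3 is Ab4.
A minor seventh down from Ab4 is Bb3.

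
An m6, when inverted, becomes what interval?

major third

Interval numbers invert to sum to nine: 6 + 3 = 9, so a sixth inverts to a third.
Quality inverts too: minor becomes major. That makes the inversion a major third.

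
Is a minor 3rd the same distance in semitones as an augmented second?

A minor third spans 3 semitones, and an augmented second also spans 3 semitones — they're enharmonic.

Yes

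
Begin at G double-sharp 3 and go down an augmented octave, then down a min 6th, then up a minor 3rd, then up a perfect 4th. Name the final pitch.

G sharp 2

G##3 down an augmented octave → G#2 (13 semitones).
G#2 down a minor sixth → B#1 (8 semitones).
B#1 up a minor third → D#2 (3 semitones).
Up a perfect fourth from D#2: G#2 (5 semitones up).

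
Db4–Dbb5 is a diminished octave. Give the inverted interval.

Inverted interval numbers add to nine, so an octave pairs with a unison (8 + 1 = 9).
And diminished becomes augmented under inversion, so we get an augmented unison.

augmented unison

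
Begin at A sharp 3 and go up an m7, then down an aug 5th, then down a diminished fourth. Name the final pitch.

G sharp 3

Up a minor seventh from A#3: G#4 (10 semitones up).
An augmented fifth down from G#4 is C4.
A diminished fourth down from C4 is G#3.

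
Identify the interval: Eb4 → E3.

Descending from Eb4 to E3 is the same interval as ascending E3 to Eb4.
E to E is the same letter name, plus an octave — that makes it an octave of some quality.
A perfect octave would be 12 semitones; E3 to Eb4 is 11, one semitone narrower, so the interval is diminished.

diminished 8th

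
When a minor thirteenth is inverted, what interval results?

First reduce the compound minor thirteenth to its simple form, a minor sixth.
Inverted interval numbers add to nine, so a sixth pairs with a third (6 + 3 = 9).
And minor becomes major under inversion, so we get a major third.

M3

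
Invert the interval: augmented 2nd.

Inverted interval numbers add to nine, so a second pairs with a seventh (2 + 7 = 9).
The quality also flips — augmented becomes diminished — giving a diminished seventh.

diminished 7th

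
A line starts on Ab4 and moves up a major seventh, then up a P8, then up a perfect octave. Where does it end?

A major seventh up from Ab4 is G5.
Up a perfect octave from G5: G6 (12 semitones up).
A perfect octave up from G6 is G7.

G7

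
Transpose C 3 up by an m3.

Three letter names up from C: E.
A minor third spans 3 semitones, so from C3 the target pitch is Eb3.

E-flat 3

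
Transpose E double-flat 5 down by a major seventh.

F double-flat 4

The seventh takes the letter from E down to F.
A major seventh spans 11 semitones, so from Ebb5 the target pitch is Fbb4.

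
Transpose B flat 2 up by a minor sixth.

Counting six letter names up from B lands on G.
A minor sixth spans 8 semitones, so from Bb2 the target pitch is Gb3.

G flat 3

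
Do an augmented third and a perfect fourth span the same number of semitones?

An augmented third = 5 semitones = a perfect fourth; enharmonically equal.

Yes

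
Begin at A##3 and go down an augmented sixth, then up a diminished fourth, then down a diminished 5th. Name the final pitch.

Down an augmented sixth from A##3: C#3 (10 semitones down).
C#3 up a diminished fourth → F3 (4 semitones).
F3 down a diminished fifth → B2 (6 semitones).

B2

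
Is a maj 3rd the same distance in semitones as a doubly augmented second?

Yes

A major third spans 4 semitones, and a doubly augmented second also spans 4 semitones — they're enharmonic.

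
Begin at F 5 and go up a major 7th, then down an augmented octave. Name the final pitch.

E flat 5

A major seventh up from F5 is E6.
An augmented octave down from E6 is Eb5.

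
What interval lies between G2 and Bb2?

G to B spans three letter names (G-A-B), so the interval is some kind of third.
G2 to Bb2 is 3 semitones, a half step short of the major third (4), so this is minor.

minor third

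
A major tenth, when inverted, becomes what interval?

First reduce the compound major tenth to its simple form, a major third.
Interval numbers invert to sum to nine: 3 + 6 = 9, so a third inverts to a sixth.
And major becomes minor under inversion, so we get a minor sixth.

m6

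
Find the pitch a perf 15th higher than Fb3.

Fb5

A fifteenth keeps the letter name F, two octaves up from F.
A perfect fifteenth is 24 semitones; 24 semitones up from Fb3 gives Fb5.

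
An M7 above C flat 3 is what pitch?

B flat 3

Counting seven letter names up from C lands on B.
A major seventh spans 11 semitones, so from Cb3 the target pitch is Bb3.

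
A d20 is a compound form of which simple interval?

d6

Take out 2 octaves (14 from the number): 20 − 14 = 6.
Quality carries through unchanged, so the simple form is a diminished sixth.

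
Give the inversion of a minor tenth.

major 6th

First reduce the compound minor tenth to its simple form, a minor third.
Inverted interval numbers add to nine, so a third pairs with a sixth (3 + 6 = 9).
And minor becomes major under inversion, so we get a major sixth.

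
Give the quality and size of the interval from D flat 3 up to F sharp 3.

D to F spans three letter names (D-E-F), so the interval is some kind of third.
A major third would be 4 semitones; Db3 to F#3 is 5, one semitone wider, so the interval is augmented.

augmented third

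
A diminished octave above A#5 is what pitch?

A6

For an octave the letter name doesn't change: still A, an octave up.
A diminished octave spans 11 semitones, so from A#5 the target pitch is A6.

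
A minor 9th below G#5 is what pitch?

F##4

The ninth's letter: G down two letter names plus an octave → F.
A minor ninth spans 13 semitones, so from G#5 the target pitch is F##4.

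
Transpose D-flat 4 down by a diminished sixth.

The sixth takes the letter from D down to F.
Moving 7 semitones down from Db4 (the size of a diminished sixth) reaches F#3.

F-sharp 3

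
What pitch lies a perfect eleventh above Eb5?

Ab6

The eleventh's letter: E up four letter names plus an octave → A.
Moving 17 semitones up from Eb5 (the size of a perfect eleventh) reaches Ab6.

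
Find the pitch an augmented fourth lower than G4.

Counting four letter names down from G lands on D.
An augmented fourth is 6 semitones; 6 semitones down from G4 gives Db4.

Db4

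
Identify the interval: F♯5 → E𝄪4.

Descending from F#5 to E##4 is the same interval as ascending E##4 to F#5.
E to F spans two letter names (E-F), plus an octave: a ninth.
The major ninth is 14 semitones; here we have 12, two semitones narrower: diminished.

d9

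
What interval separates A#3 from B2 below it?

Descending from A#3 to B2 is the same interval as ascending B2 to A#3.
B to A spans seven letter names (B-C-D-E-F-G-A): a seventh.
B2 to A#3 is 11 semitones, matching the major seventh exactly, so the quality is major.

major seventh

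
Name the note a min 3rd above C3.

Eb3

Counting three letter names up from C lands on E.
A minor third is 3 semitones; 3 semitones up from C3 gives Eb3.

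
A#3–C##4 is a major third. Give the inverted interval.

minor sixth

Inverted interval numbers add to nine, so a third pairs with a sixth (3 + 6 = 9).
The quality also flips — major becomes minor — giving a minor sixth.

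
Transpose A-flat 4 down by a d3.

Three letter names down from A: F.
Moving 2 semitones down from Ab4 (the size of a diminished third) reaches F#4.

F-sharp 4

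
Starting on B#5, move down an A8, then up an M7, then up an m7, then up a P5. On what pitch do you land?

B#5 down an augmented octave → B4 (13 semitones).
Up a major seventh from B4: A#5 (11 semitones up).
Up a minor seventh from A#5: G#6 (10 semitones up).
A perfect fifth up from G#6 is D#7.

D#7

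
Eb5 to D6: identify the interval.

E to D spans seven letter names (E-F-G-A-B-C-D) — that makes it a seventh of some quality.
Counting semitones, Eb5→D6 is 11, which is the major seventh.

major 7th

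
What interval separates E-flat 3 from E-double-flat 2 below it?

Descending from Eb3 to Ebb2 is the same interval as ascending Ebb2 to Eb3.
E to E is the same letter name, plus an octave, so the interval is some kind of octave.
The perfect octave is 12 semitones; here we have 13, one semitone wider: augmented.

augmented octave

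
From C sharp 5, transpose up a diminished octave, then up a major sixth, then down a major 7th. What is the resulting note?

C#5 up a diminished octave → C6 (11 semitones).
C6 up a major sixth → A6 (9 semitones).
A6 down a major seventh → Bb5 (11 semitones).

B flat 5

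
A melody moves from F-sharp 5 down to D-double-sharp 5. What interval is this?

d3

Descending from F#5 to D##5 is the same interval as ascending D##5 to F#5.
D to F spans three letter names (D-E-F), so the interval is some kind of third.
The major third is 4 semitones; here we have 2, two semitones narrower: diminished.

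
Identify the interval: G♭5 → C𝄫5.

A5

Descending from Gb5 to Cbb5 is the same interval as ascending Cbb5 to Gb5.
C to G spans five letter names (C-D-E-F-G), so the interval is some kind of fifth.
Cbb5 to Gb5 spans 8 semitones — one semitone wider than the perfect fifth (7) — giving an augmented fifth.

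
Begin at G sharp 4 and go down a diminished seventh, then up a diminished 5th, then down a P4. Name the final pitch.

Down a diminished seventh from G#4: A##3 (9 semitones down).
A diminished fifth up from A##3 is E#4.
A perfect fourth down from E#4 is B#3.

B sharp 3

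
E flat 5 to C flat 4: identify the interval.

major tenth

Descending from Eb5 to Cb4 is the same interval as ascending Cb4 to Eb5.
C to E spans three letter names (C-D-E), plus an octave, so the interval is some kind of tenth.
Cb4 to Eb5 is 16 semitones, matching the major tenth exactly, so the quality is major.
(Equivalently, a compound major third: a major third plus an octave.)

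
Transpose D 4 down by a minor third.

The third takes the letter from D down to B.
A minor third is 3 semitones; 3 semitones down from D4 gives B3.

B 3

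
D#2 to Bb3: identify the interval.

D to B spans six letter names (D-E-F-G-A-B), plus an octave — that makes it a thirteenth of some quality.
D#2 to Bb3 spans 19 semitones — two semitones narrower than the major thirteenth (21) — giving a diminished thirteenth.
(Equivalently, a compound diminished sixth: a diminished sixth plus an octave.)

diminished thirteenth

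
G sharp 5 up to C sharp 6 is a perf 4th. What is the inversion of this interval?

The rule of nine gives the new number: 9 − 4 = 5, so a fourth becomes a fifth.
The quality also flips — perfect stays perfect — giving a perfect fifth.

P5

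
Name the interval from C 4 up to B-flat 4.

m7

C to B spans seven letter names (C-D-E-F-G-A-B), so the interval is some kind of seventh.
At 10 semitones, C4→Bb4 falls one short of a major seventh: minor.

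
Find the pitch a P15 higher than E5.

E7

A fifteenth keeps the letter name E, two octaves up from E.
A perfect fifteenth is 24 semitones; 24 semitones up from E5 gives E7.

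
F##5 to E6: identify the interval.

diminished 7th

F to E spans seven letter names (F-G-A-B-C-D-E) — that makes it a seventh of some quality.
A major seventh would be 11 semitones; F##5 to E6 is 9, two semitones narrower, so the interval is diminished.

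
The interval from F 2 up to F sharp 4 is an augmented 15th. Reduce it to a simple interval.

Take out an octave (7 from the number): 15 − 7 = 8.
That makes an augmented fifteenth a compound augmented octave — an octave plus an augmented octave.

A8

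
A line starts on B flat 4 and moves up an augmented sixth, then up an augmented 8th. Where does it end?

G double-sharp 6

Up an augmented sixth from Bb4: G#5 (10 semitones up).
An augmented octave up from G#5 is G##6.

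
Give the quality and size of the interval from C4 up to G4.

perfect 5th

C to G spans five letter names (C-D-E-F-G) — that makes it a fifth of some quality.
The perfect fifth spans 7 semitones, and C4 to G4 is exactly 7 semitones — so this is a perfect fifth.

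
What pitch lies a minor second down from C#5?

Two letter names down from C: B.
Moving 1 semitone down from C#5 (the size of a minor second) reaches B#4.

B#4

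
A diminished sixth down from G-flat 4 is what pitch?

Six letter names down from G: B.
A diminished sixth is 7 semitones; 7 semitones down from Gb4 gives B3.

B 3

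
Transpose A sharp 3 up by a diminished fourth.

D 4

Counting four letter names up from A lands on D.
Moving 4 semitones up from A#3 (the size of a diminished fourth) reaches D4.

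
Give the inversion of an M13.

m3

First reduce the compound major thirteenth to its simple form, a major sixth.
Interval numbers invert to sum to nine: 6 + 3 = 9, so a sixth inverts to a third.
And major becomes minor under inversion, so we get a minor third.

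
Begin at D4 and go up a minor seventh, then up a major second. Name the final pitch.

D5

A minor seventh up from D4 is C5.
Up a major second from C5: D5 (2 semitones up).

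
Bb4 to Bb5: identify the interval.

perfect octave

B to B is the same letter name, plus an octave, so the interval is some kind of octave.
Counting semitones, Bb4→Bb5 is 12, which is the perfect octave.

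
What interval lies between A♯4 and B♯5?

major ninth

A to B spans two letter names (A-B), plus an octave, so the interval is some kind of ninth.
A#4 to B#5 is 14 semitones, matching the major ninth exactly, so the quality is major.
(Equivalently, a compound major second: a major second plus an octave.)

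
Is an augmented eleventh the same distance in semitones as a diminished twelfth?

Yes

An augmented eleventh = 18 semitones = a diminished twelfth; enharmonically equal.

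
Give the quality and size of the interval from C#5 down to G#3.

Descending from C#5 to G#3 is the same interval as ascending G#3 to C#5.
G to C spans four letter names (G-A-B-C), plus an octave, so the interval is some kind of eleventh.
G#3 to C#5 is 17 semitones, matching the perfect eleventh exactly, so the quality is perfect.
(Equivalently, a compound perfect fourth: a perfect fourth plus an octave.)

perfect eleventh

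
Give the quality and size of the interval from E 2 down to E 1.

P8

Descending from E2 to E1 is the same interval as ascending E1 to E2.
E to E is the same letter name, plus an octave — that makes it an octave of some quality.
Counting semitones, E1→E2 is 12, which is the perfect octave.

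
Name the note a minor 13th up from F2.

Db4

Counting six letter names plus an octave up from F lands on D.
Moving 20 semitones up from F2 (the size of a minor thirteenth) reaches Db4.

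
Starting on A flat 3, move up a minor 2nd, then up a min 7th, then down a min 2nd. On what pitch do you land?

A minor second up from Ab3 is Bbb3.
Bbb3 up a minor seventh → Abb4 (10 semitones).
Down a minor second from Abb4: Gb4 (1 semitone down).

G flat 4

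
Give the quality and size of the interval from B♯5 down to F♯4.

Descending from B#5 to F#4 is the same interval as ascending F#4 to B#5.
F to B spans four letter names (F-G-A-B), plus an octave, so the interval is some kind of eleventh.
A perfect eleventh would be 17 semitones; F#4 to B#5 is 18, one semitone wider, so the interval is augmented.
(Equivalently, a compound augmented fourth: an augmented fourth plus an octave.)

A11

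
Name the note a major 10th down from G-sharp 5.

E 4

Three letters down from G (plus an octave) reaches E.
A major tenth spans 16 semitones, so from G#5 the target pitch is E4.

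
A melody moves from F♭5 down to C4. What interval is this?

Descending from Fb5 to C4 is the same interval as ascending C4 to Fb5.
C to F spans four letter names (C-D-E-F), plus an octave, so the interval is some kind of eleventh.
The perfect eleventh is 17 semitones; here we have 16, one semitone narrower: diminished.
(Equivalently, a compound diminished fourth: a diminished fourth plus an octave.)

diminished eleventh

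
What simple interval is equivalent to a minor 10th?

Subtracting seven from the interval number removes an octave: 10 − 7 = 3.
That makes a minor tenth a compound minor third — an octave plus a minor third.

minor third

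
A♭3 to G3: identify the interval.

Descending from Ab3 to G3 is the same interval as ascending G3 to Ab3.
G to A spans two letter names (G-A), so the interval is some kind of second.
A major second would be 2 semitones, but G3 to Ab3 is 1 — one semitone narrower, making it a minor second.

minor 2nd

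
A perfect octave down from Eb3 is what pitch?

Eb2

The letter stays E (same as the start), shifted an octave down.
A perfect octave spans 12 semitones, so from Eb3 the target pitch is Eb2.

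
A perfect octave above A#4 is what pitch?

An octave keeps the letter name A, an octave up from A.
A perfect octave is 12 semitones; 12 semitones up from A#4 gives A#5.

A#5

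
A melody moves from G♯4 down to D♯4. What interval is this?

perfect fourth

Descending from G#4 to D#4 is the same interval as ascending D#4 to G#4.
D to G spans four letter names (D-E-F-G) — that makes it a fourth of some quality.
Counting semitones, D#4→G#4 is 5, which is the perfect fourth.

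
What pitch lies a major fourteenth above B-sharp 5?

Seven letters up from B (plus an octave) reaches A.
A major fourteenth spans 23 semitones, so from B#5 the target pitch is A##7.

A-double-sharp 7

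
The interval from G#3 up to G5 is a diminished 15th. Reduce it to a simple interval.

diminished octave

Subtracting seven from the interval number removes an octave: 15 − 7 = 8.
Quality carries through unchanged, so the simple form is a diminished octave.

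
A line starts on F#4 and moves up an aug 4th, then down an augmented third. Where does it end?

G4

Up an augmented fourth from F#4: B#4 (6 semitones up).
An augmented third down from B#4 is G4.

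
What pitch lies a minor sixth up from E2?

C3

Six letter names up from E: C.
A minor sixth is 8 semitones; 8 semitones up from E2 gives C3.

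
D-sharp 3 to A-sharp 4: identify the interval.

D to A spans five letter names (D-E-F-G-A), plus an octave, so the interval is some kind of twelfth.
Counting semitones, D#3→A#4 is 19, which is the perfect twelfth.
(Equivalently, a compound perfect fifth: a perfect fifth plus an octave.)

perfect twelfth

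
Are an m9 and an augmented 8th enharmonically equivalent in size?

Yes

A minor ninth = 13 semitones = an augmented octave; enharmonically equal.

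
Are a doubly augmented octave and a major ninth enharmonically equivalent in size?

Yes

A doubly augmented octave = 14 semitones = a major ninth; enharmonically equal.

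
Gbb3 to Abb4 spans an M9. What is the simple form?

M2

Each octave removed subtracts seven from the number: 9 − 7 = 2.
So a major ninth is an octave plus a major second. The quality is unchanged.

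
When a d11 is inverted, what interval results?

augmented 5th

First reduce the compound diminished eleventh to its simple form, a diminished fourth.
Interval numbers invert to sum to nine: 4 + 5 = 9, so a fourth inverts to a fifth.
Quality inverts too: diminished becomes augmented. That makes the inversion an augmented fifth.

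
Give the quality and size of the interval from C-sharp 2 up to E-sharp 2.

C to E spans three letter names (C-D-E) — that makes it a third of some quality.
C#2 to E#2 is 4 semitones, matching the major third exactly, so the quality is major.

major third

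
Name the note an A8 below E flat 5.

E double-flat 4

For an octave the letter name doesn't change: still E, an octave down.
Moving 13 semitones down from Eb5 (the size of an augmented octave) reaches Ebb4.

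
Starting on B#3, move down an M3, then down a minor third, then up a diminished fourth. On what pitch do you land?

A3

Down a major third from B#3: G#3 (4 semitones down).
Down a minor third from G#3: E#3 (3 semitones down).
E#3 up a diminished fourth → A3 (4 semitones).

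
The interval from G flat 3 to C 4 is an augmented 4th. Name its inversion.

diminished fifth

The rule of nine gives the new number: 9 − 4 = 5, so a fourth becomes a fifth.
Quality inverts too: augmented becomes diminished. That makes the inversion a diminished fifth.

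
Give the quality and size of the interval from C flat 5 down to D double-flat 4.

M7

Descending from Cb5 to Dbb4 is the same interval as ascending Dbb4 to Cb5.
D to C spans seven letter names (D-E-F-G-A-B-C): a seventh.
Counting semitones, Dbb4→Cb5 is 11, which is the major seventh.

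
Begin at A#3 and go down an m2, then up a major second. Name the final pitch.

Down a minor second from A#3: G##3 (1 semitone down).
G##3 up a major second → A##3 (2 semitones).

A##3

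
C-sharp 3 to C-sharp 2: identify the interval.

perfect octave

Descending from C#3 to C#2 is the same interval as ascending C#2 to C#3.
C to C is the same letter name, plus an octave: an octave.
The perfect octave spans 12 semitones, and C#2 to C#3 is exactly 12 semitones — so this is a perfect octave.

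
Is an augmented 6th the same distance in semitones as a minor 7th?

Yes

An augmented sixth = 10 semitones = a minor seventh; enharmonically equal.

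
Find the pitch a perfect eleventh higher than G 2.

C 4

Four letters up from G (plus an octave) reaches C.
A perfect eleventh spans 17 semitones, so from G2 the target pitch is C4.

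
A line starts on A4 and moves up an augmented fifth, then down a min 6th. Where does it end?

A4 up an augmented fifth → E#5 (8 semitones).
Down a minor sixth from E#5: G##4 (8 semitones down).

G##4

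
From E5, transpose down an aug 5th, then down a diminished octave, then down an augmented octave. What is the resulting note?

Ab2

An augmented fifth down from E5 is Ab4.
A diminished octave down from Ab4 is A3.
A3 down an augmented octave → Ab2 (13 semitones).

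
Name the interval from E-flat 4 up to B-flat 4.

perfect 5th

E to B spans five letter names (E-F-G-A-B) — that makes it a fifth of some quality.
Eb4 to Bb4 is 7 semitones, matching the perfect fifth exactly, so the quality is perfect.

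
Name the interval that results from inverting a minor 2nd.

M7

Inverted interval numbers add to nine, so a second pairs with a seventh (2 + 7 = 9).
The quality also flips — minor becomes major — giving a major seventh.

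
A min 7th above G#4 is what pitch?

F#5

Seven letter names up from G: F.
A minor seventh spans 10 semitones, so from G#4 the target pitch is F#5.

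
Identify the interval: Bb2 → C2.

Descending from Bb2 to C2 is the same interval as ascending C2 to Bb2.
C to B spans seven letter names (C-D-E-F-G-A-B) — that makes it a seventh of some quality.
A major seventh would be 11 semitones, but C2 to Bb2 is 10 — one semitone narrower, making it a minor seventh.

minor seventh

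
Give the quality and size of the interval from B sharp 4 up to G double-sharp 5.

M6

B to G spans six letter names (B-C-D-E-F-G) — that makes it a sixth of some quality.
Counting semitones, B#4→G##5 is 9, which is the major sixth.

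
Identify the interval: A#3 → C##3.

minor 6th

Descending from A#3 to C##3 is the same interval as ascending C##3 to A#3.
C to A spans six letter names (C-D-E-F-G-A) — that makes it a sixth of some quality.
C##3 to A#3 is 8 semitones, a half step short of the major sixth (9), so this is minor.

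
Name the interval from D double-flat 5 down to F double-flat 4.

major 6th

Descending from Dbb5 to Fbb4 is the same interval as ascending Fbb4 to Dbb5.
F to D spans six letter names (F-G-A-B-C-D), so the interval is some kind of sixth.
Fbb4 to Dbb5 is 9 semitones, matching the major sixth exactly, so the quality is major.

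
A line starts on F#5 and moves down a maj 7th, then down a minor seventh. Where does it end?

A3

F#5 down a major seventh → G4 (11 semitones).
Down a minor seventh from G4: A3 (10 semitones down).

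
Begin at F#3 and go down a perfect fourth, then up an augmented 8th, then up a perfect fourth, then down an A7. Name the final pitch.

Down a perfect fourth from F#3: C#3 (5 semitones down).
Up an augmented octave from C#3: C##4 (13 semitones up).
Up a perfect fourth from C##4: F##4 (5 semitones up).
Down an augmented seventh from F##4: G3 (12 semitones down).

G3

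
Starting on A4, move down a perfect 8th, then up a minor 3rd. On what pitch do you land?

A4 down a perfect octave → A3 (12 semitones).
Up a minor third from A3: C4 (3 semitones up).

C4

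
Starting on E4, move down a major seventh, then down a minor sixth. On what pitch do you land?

E4 down a major seventh → F3 (11 semitones).
F3 down a minor sixth → A2 (8 semitones).

A2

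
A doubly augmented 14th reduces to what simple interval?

Each octave removed subtracts seven from the number: 14 − 7 = 7.
Quality carries through unchanged, so the simple form is a doubly augmented seventh.

doubly augmented 7th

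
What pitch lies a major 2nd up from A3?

Counting two letter names up from A lands on B.
Moving 2 semitones up from A3 (the size of a major second) reaches B3.

B3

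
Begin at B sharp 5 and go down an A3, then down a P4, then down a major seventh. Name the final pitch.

E flat 4

Down an augmented third from B#5: G5 (5 semitones down).
Down a perfect fourth from G5: D5 (5 semitones down).
D5 down a major seventh → Eb4 (11 semitones).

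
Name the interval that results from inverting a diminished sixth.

A3

The rule of nine gives the new number: 9 − 6 = 3, so a sixth becomes a third.
And diminished becomes augmented under inversion, so we get an augmented third.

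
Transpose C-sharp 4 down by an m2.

The second takes the letter from C down to B.
Moving 1 semitone down from C#4 (the size of a minor second) reaches B#3.

B-sharp 3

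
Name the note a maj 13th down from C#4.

E2

Counting six letter names plus an octave down from C lands on E.
A major thirteenth is 21 semitones; 21 semitones down from C#4 gives E2.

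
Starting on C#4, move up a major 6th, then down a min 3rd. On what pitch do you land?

Up a major sixth from C#4: A#4 (9 semitones up).
Down a minor third from A#4: F##4 (3 semitones down).

F##4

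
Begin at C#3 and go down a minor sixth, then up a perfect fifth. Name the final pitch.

B#2

C#3 down a minor sixth → E#2 (8 semitones).
A perfect fifth up from E#2 is B#2.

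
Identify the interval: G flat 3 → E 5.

A13

G to E spans six letter names (G-A-B-C-D-E), plus an octave, so the interval is some kind of thirteenth.
The major thirteenth is 21 semitones; here we have 22, one semitone wider: augmented.
(Equivalently, a compound augmented sixth: an augmented sixth plus an octave.)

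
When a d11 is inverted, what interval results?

augmented fifth

First reduce the compound diminished eleventh to its simple form, a diminished fourth.
Inverted interval numbers add to nine, so a fourth pairs with a fifth (4 + 5 = 9).
The quality also flips — diminished becomes augmented — giving an augmented fifth.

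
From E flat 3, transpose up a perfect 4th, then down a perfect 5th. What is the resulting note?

Eb3 up a perfect fourth → Ab3 (5 semitones).
Down a perfect fifth from Ab3: Db3 (7 semitones down).

D flat 3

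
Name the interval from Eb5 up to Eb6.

perfect octave

E to E is the same letter name, plus an octave: an octave.
The perfect octave spans 12 semitones, and Eb5 to Eb6 is exactly 12 semitones — so this is a perfect octave.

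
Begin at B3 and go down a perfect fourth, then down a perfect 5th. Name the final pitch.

B2

Down a perfect fourth from B3: F#3 (5 semitones down).
F#3 down a perfect fifth → B2 (7 semitones).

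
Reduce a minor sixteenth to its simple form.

minor 2nd

Subtracting seven from the interval number removes an octave: 16 − 14 = 2.
So a minor sixteenth is 2 octaves plus a minor second. The quality is unchanged.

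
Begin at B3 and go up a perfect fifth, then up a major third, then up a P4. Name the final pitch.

D#5

Up a perfect fifth from B3: F#4 (7 semitones up).
Up a major third from F#4: A#4 (4 semitones up).
Up a perfect fourth from A#4: D#5 (5 semitones up).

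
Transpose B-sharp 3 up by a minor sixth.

Counting six letter names up from B lands on G.
A minor sixth spans 8 semitones, so from B#3 the target pitch is G#4.

G-sharp 4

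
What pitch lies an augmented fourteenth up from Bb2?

The fourteenth's letter: B up seven letter names plus an octave → A.
An augmented fourteenth spans 24 semitones, so from Bb2 the target pitch is A#4.

A#4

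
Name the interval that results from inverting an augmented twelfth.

First reduce the compound augmented twelfth to its simple form, an augmented fifth.
The rule of nine gives the new number: 9 − 5 = 4, so a fifth becomes a fourth.
Quality inverts too: augmented becomes diminished. That makes the inversion a diminished fourth.

diminished 4th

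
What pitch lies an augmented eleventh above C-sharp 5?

The eleventh's letter: C up four letter names plus an octave → F.
An augmented eleventh spans 18 semitones, so from C#5 the target pitch is F##6.

F-double-sharp 6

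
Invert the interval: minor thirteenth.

First reduce the compound minor thirteenth to its simple form, a minor sixth.
Interval numbers invert to sum to nine: 6 + 3 = 9, so a sixth inverts to a third.
And minor becomes major under inversion, so we get a major third.

major third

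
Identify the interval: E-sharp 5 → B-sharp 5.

perfect fifth

E to B spans five letter names (E-F-G-A-B) — that makes it a fifth of some quality.
The perfect fifth spans 7 semitones, and E#5 to B#5 is exactly 7 semitones — so this is a perfect fifth.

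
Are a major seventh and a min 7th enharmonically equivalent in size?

No

A major seventh is 11 semitones but a minor seventh is 10 semitones — different sizes.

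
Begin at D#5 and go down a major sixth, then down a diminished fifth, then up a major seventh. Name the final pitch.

Down a major sixth from D#5: F#4 (9 semitones down).
A diminished fifth down from F#4 is B#3.
B#3 up a major seventh → A##4 (11 semitones).

A##4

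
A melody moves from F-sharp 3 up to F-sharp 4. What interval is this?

F to F is the same letter name, plus an octave — that makes it an octave of some quality.
The perfect octave spans 12 semitones, and F#3 to F#4 is exactly 12 semitones — so this is a perfect octave.

perfect octave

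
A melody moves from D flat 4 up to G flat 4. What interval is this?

D to G spans four letter names (D-E-F-G), so the interval is some kind of fourth.
Counting semitones, Db4→Gb4 is 5, which is the perfect fourth.

perfect 4th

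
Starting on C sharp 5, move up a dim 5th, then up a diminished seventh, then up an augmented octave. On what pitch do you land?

A diminished fifth up from C#5 is G5.
G5 up a diminished seventh → Fb6 (9 semitones).
An augmented octave up from Fb6 is F7.

F 7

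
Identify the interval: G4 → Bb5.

minor tenth

G to B spans three letter names (G-A-B), plus an octave, so the interval is some kind of tenth.
G4 to Bb5 is 15 semitones, a half step short of the major tenth (16), so this is minor.
(Equivalently, a compound minor third: a minor third plus an octave.)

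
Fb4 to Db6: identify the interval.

F to D spans six letter names (F-G-A-B-C-D), plus an octave — that makes it a thirteenth of some quality.
Counting semitones, Fb4→Db6 is 21, which is the major thirteenth.
(Equivalently, a compound major sixth: a major sixth plus an octave.)

major thirteenth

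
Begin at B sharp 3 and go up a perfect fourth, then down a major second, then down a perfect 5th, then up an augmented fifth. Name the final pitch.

D double-sharp 4

A perfect fourth up from B#3 is E#4.
A major second down from E#4 is D#4.
A perfect fifth down from D#4 is G#3.
G#3 up an augmented fifth → D##4 (8 semitones).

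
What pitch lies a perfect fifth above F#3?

Counting five letter names up from F lands on C.
Moving 7 semitones up from F#3 (the size of a perfect fifth) reaches C#4.

C#4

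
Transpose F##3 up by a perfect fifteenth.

For a fifteenth the letter name doesn't change: still F, two octaves up.
Moving 24 semitones up from F##3 (the size of a perfect fifteenth) reaches F##5.

F##5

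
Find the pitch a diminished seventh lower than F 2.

G sharp 1

Seven letter names down from F: G.
A diminished seventh spans 9 semitones, so from F2 the target pitch is G#1.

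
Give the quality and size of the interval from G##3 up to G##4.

P8

G to G is the same letter name, plus an octave — that makes it an octave of some quality.
The perfect octave spans 12 semitones, and G##3 to G##4 is exactly 12 semitones — so this is a perfect octave.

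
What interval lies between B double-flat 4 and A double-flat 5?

B to A spans seven letter names (B-C-D-E-F-G-A): a seventh.
At 10 semitones, Bbb4→Abb5 falls one short of a major seventh: minor.

minor seventh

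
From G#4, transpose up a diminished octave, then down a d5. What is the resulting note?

C#5

A diminished octave up from G#4 is G5.
A diminished fifth down from G5 is C#5.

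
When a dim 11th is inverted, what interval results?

First reduce the compound diminished eleventh to its simple form, a diminished fourth.
Inverted interval numbers add to nine, so a fourth pairs with a fifth (4 + 5 = 9).
And diminished becomes augmented under inversion, so we get an augmented fifth.

augmented fifth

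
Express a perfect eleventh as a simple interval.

perfect fourth

Each octave removed subtracts seven from the number: 11 − 7 = 4.
So a perfect eleventh is an octave plus a perfect fourth. The quality is unchanged.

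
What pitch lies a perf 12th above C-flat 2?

G-flat 3

Counting five letter names plus an octave up from C lands on G.
Moving 19 semitones up from Cb2 (the size of a perfect twelfth) reaches Gb3.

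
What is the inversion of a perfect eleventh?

First reduce the compound perfect eleventh to its simple form, a perfect fourth.
The rule of nine gives the new number: 9 − 4 = 5, so a fourth becomes a fifth.
The quality also flips — perfect stays perfect — giving a perfect fifth.

perfect 5th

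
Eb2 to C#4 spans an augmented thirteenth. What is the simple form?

A6

Each octave removed subtracts seven from the number: 13 − 7 = 6.
That makes an augmented thirteenth a compound augmented sixth — an octave plus an augmented sixth.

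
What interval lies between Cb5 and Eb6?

C to E spans three letter names (C-D-E), plus an octave, so the interval is some kind of tenth.
The major tenth spans 16 semitones, and Cb5 to Eb6 is exactly 16 semitones — so this is a major tenth.
(Equivalently, a compound major third: a major third plus an octave.)

M10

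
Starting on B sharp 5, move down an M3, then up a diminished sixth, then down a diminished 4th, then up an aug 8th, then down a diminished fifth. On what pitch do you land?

A major third down from B#5 is G#5.
Up a diminished sixth from G#5: Eb6 (7 semitones up).
Eb6 down a diminished fourth → B5 (4 semitones).
B5 up an augmented octave → B#6 (13 semitones).
Down a diminished fifth from B#6: E##6 (6 semitones down).

E double-sharp 6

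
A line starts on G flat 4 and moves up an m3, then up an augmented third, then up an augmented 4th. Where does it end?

A minor third up from Gb4 is Bbb4.
Up an augmented third from Bbb4: D5 (5 semitones up).
Up an augmented fourth from D5: G#5 (6 semitones up).

G sharp 5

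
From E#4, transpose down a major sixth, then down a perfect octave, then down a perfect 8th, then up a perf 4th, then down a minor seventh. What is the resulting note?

A major sixth down from E#4 is G#3.
A perfect octave down from G#3 is G#2.
Down a perfect octave from G#2: G#1 (12 semitones down).
Up a perfect fourth from G#1: C#2 (5 semitones up).
Down a minor seventh from C#2: D#1 (10 semitones down).

D#1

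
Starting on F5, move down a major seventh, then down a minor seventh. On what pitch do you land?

Ab3

A major seventh down from F5 is Gb4.
Down a minor seventh from Gb4: Ab3 (10 semitones down).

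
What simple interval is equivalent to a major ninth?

major 2nd

Each octave removed subtracts seven from the number: 9 − 7 = 2.
So a major ninth is an octave plus a major second. The quality is unchanged.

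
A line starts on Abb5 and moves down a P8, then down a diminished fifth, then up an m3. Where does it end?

Fb4

Abb5 down a perfect octave → Abb4 (12 semitones).
Down a diminished fifth from Abb4: Db4 (6 semitones down).
Up a minor third from Db4: Fb4 (3 semitones up).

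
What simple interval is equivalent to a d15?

Subtracting seven from the interval number removes an octave: 15 − 7 = 8.
That makes a diminished fifteenth a compound diminished octave — an octave plus a diminished octave.

diminished 8th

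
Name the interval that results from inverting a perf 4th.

P5

The rule of nine gives the new number: 9 − 4 = 5, so a fourth becomes a fifth.
And perfect stays perfect under inversion, so we get a perfect fifth.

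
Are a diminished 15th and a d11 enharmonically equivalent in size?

No

23 semitones (diminished fifteenth) vs 16 semitones (diminished eleventh): not equal.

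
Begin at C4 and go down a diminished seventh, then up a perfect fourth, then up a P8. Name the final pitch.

Down a diminished seventh from C4: D#3 (9 semitones down).
A perfect fourth up from D#3 is G#3.
G#3 up a perfect octave → G#4 (12 semitones).

G#4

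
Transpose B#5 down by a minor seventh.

The seventh takes the letter from B down to C.
Moving 10 semitones down from B#5 (the size of a minor seventh) reaches C##5.

C##5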